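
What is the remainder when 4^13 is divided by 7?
Using Fermat: 4^{6} ≡ 1 (mod 7). 13 ≡ 1 (mod 6). So 4^{13} ≡ 4^{1} ≡ 4 (mod 7)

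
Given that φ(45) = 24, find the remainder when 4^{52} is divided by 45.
By Euler: 4^{24} ≡ 1 (mod 45) since gcd(4, 45) = 1. 52 = 2×24 + 4. So 4^{52} ≡ 4^{4} ≡ 31 (mod 45)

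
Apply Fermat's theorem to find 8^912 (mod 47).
By Fermat: 8^{46} ≡ 1 (mod 47). 912 ≡ 38 (mod 46). So 8^{912} ≡ 8^{38} ≡ 24 (mod 47)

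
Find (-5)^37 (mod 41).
Using repeated squaring. (-5) ≡ 36 (mod 41). 37 = 32 + 4 + 1 (binary 100101). Repeated squaring mod 41: 36^1 ≡ 36; 36^2 ≡ 36² = 1296 ≡ 25; 36^4 ≡ 25² = 625 ≡ 10; 36^8 ≡ 10² = 100 ≡ 18; 36^16 ≡ 18² = 324 ≡ 37; 36^32 ≡ 37² = 1369 ≡ 16. Multiply: (-5)^37 ≡ 36^32 × 36^4 × 36^1 ≡ 16 × 10 × 36 (mod 41): 16 × 10 = 160 ≡ 37; 37 × 36 = 1332 ≡ 20. So (-5)^37 ≡ 20 (mod 41).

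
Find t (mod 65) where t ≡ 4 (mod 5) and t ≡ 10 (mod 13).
M = 5 × 13 = 65. M₁ = 13, y₁ ≡ 2 (mod 5). M₂ = 5, y₂ ≡ 8 (mod 13). t = 4×13×2 + 10×5×8 ≡ 49 (mod 65)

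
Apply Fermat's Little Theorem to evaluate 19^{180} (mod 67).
40

By Fermat's Little Theorem, a^(p-1) ≡ 1 (mod p) for prime p and gcd(a, p) = 1
Here p = 67, so 19^66 ≡ 1 (mod 67)
We can reduce the exponent: 180 mod 66 = 48
So 19^180 ≡ 19^48 (mod 67)
Computing: 19^48 mod 67 = 40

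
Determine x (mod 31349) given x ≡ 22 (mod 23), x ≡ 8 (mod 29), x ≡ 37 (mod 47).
12304

Using the Chinese Remainder Theorem:
M = product of moduli = 31349
For equation 1: M_1 = 1363, 1363 ≡ 6 (mod 23), inverse of 1363 mod 23 is 4 (check: 6 × 4 = 24 ≡ 1 (mod 23))
For equation 2: M_2 = 1081, 1081 ≡ 8 (mod 29), inverse of 1081 mod 29 is 11 (check: 8 × 11 = 88 ≡ 1 (mod 29))
For equation 3: M_3 = 667, 667 ≡ 9 (mod 47), inverse of 667 mod 47 is 21 (check: 9 × 21 = 189 ≡ 1 (mod 47))
Combine: x ≡ Σ r_i×M_i×(M_i⁻¹ mod m_i) = 22×1363×4 + 8×1081×11 + 37×667×21 = 119944 + 95128 + 518259 = 733331
733331 mod 31349 = 12304
x ≡ 12304 (mod 31349)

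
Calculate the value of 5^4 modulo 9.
4 = 4 (binary 100). Repeated squaring mod 9: 5^1 ≡ 5; 5^2 ≡ 5² = 25 ≡ 7; 5^4 ≡ 7² = 49 ≡ 4. So 5^4 ≡ 4 (mod 9).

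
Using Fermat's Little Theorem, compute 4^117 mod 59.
By Fermat: 4^{58} ≡ 1 (mod 59). 117 = 2×58 + 1. So 4^{117} ≡ 4^{1} ≡ 4 (mod 59)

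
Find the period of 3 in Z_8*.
Powers of 3 mod 8: 3^1≡3, 3^2≡1. Order = 2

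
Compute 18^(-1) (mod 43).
18^(-1) ≡ 12 (mod 43). Verification: 18 × 12 = 216 ≡ 1 (mod 43)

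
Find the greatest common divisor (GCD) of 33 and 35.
1

Using the Euclidean algorithm:
33 = 0 × 35 + 33
35 = 1 × 33 + 2
33 = 16 × 2 + 1
2 = 2 × 1 + 0

GCD(33, 35) = 1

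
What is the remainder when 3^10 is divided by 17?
10 = 8 + 2 (binary 1010). Repeated squaring mod 17: 3^1 ≡ 3; 3^2 ≡ 3² = 9 ≡ 9; 3^4 ≡ 9² = 81 ≡ 13; 3^8 ≡ 13² = 169 ≡ 16. Multiply: 3^10 = 3^8 × 3^2 ≡ 16 × 9 (mod 17): 16 × 9 = 144 ≡ 8. So 3^10 ≡ 8 (mod 17).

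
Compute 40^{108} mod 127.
8

Using successive squaring:
Binary expansion of 108: 1101100
Powers of 40 mod 127 (each is the square of the previous):
  40^1 ≡ 40 (mod 127)
  40^2 ≡ 40² = 1600 ≡ 76 (mod 127)
  40^4 ≡ 76² = 5776 ≡ 61 (mod 127)
  40^8 ≡ 61² = 3721 ≡ 38 (mod 127)
  40^16 ≡ 38² = 1444 ≡ 47 (mod 127)
  40^32 ≡ 47² = 2209 ≡ 50 (mod 127)
  40^64 ≡ 50² = 2500 ≡ 87 (mod 127)
108 = 64 + 32 + 8 + 4, so 40^108 = 40^64 × 40^32 × 40^8 × 40^4 ≡ 87 × 50 × 38 × 61 (mod 127)
Multiplying step by step:
  87 × 50 = 4350 ≡ 32 (mod 127)
  32 × 38 = 1216 ≡ 73 (mod 127)
  73 × 61 = 4453 ≡ 8 (mod 127)
Result: 40^108 ≡ 8 (mod 127)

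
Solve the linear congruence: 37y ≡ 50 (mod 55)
40

Since gcd(37, 55) = 1 divides 50, a solution exists.
Multiply both sides by the inverse of 37 mod 55:
  37^(-1) mod 55 = 3
  x ≡ 3 × 50 ≡ 150 ≡ 40 (mod 55)
Verification: 37 × 40 = 1480 = 26 × 55 + 50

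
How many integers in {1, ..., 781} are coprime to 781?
700

Prime factorization: 781 = 11 × 71
Using the formula φ(n) = n × Π(1 - 1/p) for each prime factor p:
φ(781) = 781 × (1 - 1/11) × (1 - 1/71)
φ(781) = 700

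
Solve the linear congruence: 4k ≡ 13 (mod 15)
7

Since gcd(4, 15) = 1 divides 13, a solution exists.
Multiply both sides by the inverse of 4 mod 15:
  4^(-1) mod 15 = 4
  x ≡ 4 × 13 ≡ 52 ≡ 7 (mod 15)
Verification: 4 × 7 = 28 = 1 × 15 + 13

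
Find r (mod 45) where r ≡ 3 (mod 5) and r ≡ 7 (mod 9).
M = 5 × 9 = 45. M₁ = 9, y₁ ≡ 4 (mod 5). M₂ = 5, y₂ ≡ 2 (mod 9). r = 3×9×4 + 7×5×2 ≡ 43 (mod 45)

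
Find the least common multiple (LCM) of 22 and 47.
1034

First find GCD(22, 47) using the Euclidean algorithm:
22 = 0 × 47 + 22
47 = 2 × 22 + 3
22 = 7 × 3 + 1
3 = 3 × 1 + 0
GCD(22, 47) = 1

LCM formula: LCM(a, b) = (a × b) / GCD(a, b)
LCM(22, 47) = (22 × 47) / 1
LCM(22, 47) = 1034 / 1
LCM(22, 47) = 1034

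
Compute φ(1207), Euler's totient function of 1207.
1120

Prime factorization: 1207 = 17 × 71
Using the formula φ(n) = n × Π(1 - 1/p) for each prime factor p:
φ(1207) = 1207 × (1 - 1/17) × (1 - 1/71)
φ(1207) = 1120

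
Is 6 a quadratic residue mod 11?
By Euler's criterion: 6^{5} ≡ 10 (mod 11). Since this equals -1 (≡ 10), 6 is not a QR.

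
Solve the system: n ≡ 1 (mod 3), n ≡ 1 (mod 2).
M = 3 × 2 = 6. M₁ = 2, y₁ ≡ 2 (mod 3). M₂ = 3, y₂ ≡ 1 (mod 2). n = 1×2×2 + 1×3×1 ≡ 1 (mod 6)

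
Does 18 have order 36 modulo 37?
p - 1 = 36 has prime divisors 2, 3. Check 18^(36/q) mod 37 for each: 18^(36/2) = 18^18 ≡ 36, 18^(36/3) = 18^12 ≡ 10 (mod 37). None of these is 1, so 18 has order 36 = φ(37), so it is a primitive root mod 37.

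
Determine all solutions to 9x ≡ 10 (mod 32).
26

Since gcd(9, 32) = 1 divides 10, a solution exists.
Multiply both sides by the inverse of 9 mod 32:
  9^(-1) mod 32 = 25
  x ≡ 25 × 10 ≡ 250 ≡ 26 (mod 32)
Verification: 9 × 26 = 234 = 7 × 32 + 10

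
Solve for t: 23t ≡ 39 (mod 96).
81

Since gcd(23, 96) = 1 divides 39, a solution exists.
Multiply both sides by the inverse of 23 mod 96:
  23^(-1) mod 96 = 71
  x ≡ 71 × 39 ≡ 2769 ≡ 81 (mod 96)
Verification: 23 × 81 = 1863 = 19 × 96 + 39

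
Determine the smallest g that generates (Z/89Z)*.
3

A primitive root g modulo p has order p-1 = 88
Prime divisors of 88: [2, 11]
g is a primitive root iff g^(88/q) ≢ 1 (mod 89) for each prime divisor q
Testing small values:
  g = 2: 2^44 ≡ 1, 2^8 ≡ 78 (mod 89) → 2^44 ≡ 1, not primitive root
  g = 3: 3^44 ≡ 88, 3^8 ≡ 64 (mod 89) → none is 1, primitive root!
The smallest primitive root is 3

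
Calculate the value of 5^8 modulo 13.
8 = 8 (binary 1000). Repeated squaring mod 13: 5^1 ≡ 5; 5^2 ≡ 5² = 25 ≡ 12; 5^4 ≡ 12² = 144 ≡ 1; 5^8 ≡ 1² = 1 ≡ 1. So 5^8 ≡ 1 (mod 13).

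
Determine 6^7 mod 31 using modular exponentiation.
7 = 4 + 2 + 1 (binary 111). Repeated squaring mod 31: 6^1 ≡ 6; 6^2 ≡ 6² = 36 ≡ 5; 6^4 ≡ 5² = 25 ≡ 25. Multiply: 6^7 = 6^4 × 6^2 × 6^1 ≡ 25 × 5 × 6 (mod 31): 25 × 5 = 125 ≡ 1; 1 × 6 = 6 ≡ 6. So 6^7 ≡ 6 (mod 31).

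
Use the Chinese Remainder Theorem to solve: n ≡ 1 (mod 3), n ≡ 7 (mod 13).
M = 3 × 13 = 39. M₁ = 13, y₁ ≡ 1 (mod 3). M₂ = 3, y₂ ≡ 9 (mod 13). n = 1×13×1 + 7×3×9 ≡ 7 (mod 39)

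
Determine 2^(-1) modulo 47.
2^(-1) ≡ 24 (mod 47). Verification: 2 × 24 = 48 ≡ 1 (mod 47)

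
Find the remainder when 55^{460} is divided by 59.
By Fermat: 55^{58} ≡ 1 (mod 59). 460 = 7×58 + 54. So 55^{460} ≡ 55^{54} ≡ 3 (mod 59)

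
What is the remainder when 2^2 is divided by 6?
2 = 2 (binary 10). Repeated squaring mod 6: 2^1 ≡ 2; 2^2 ≡ 2² = 4 ≡ 4. So 2^2 ≡ 4 (mod 6).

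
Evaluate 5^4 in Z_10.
4 = 4 (binary 100). Repeated squaring mod 10: 5^1 ≡ 5; 5^2 ≡ 5² = 25 ≡ 5; 5^4 ≡ 5² = 25 ≡ 5. So 5^4 ≡ 5 (mod 10).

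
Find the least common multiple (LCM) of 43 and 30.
1290

First find GCD(43, 30) using the Euclidean algorithm:
43 = 1 × 30 + 13
30 = 2 × 13 + 4
13 = 3 × 4 + 1
4 = 4 × 1 + 0
GCD(43, 30) = 1

LCM formula: LCM(a, b) = (a × b) / GCD(a, b)
LCM(43, 30) = (43 × 30) / 1
LCM(43, 30) = 1290 / 1
LCM(43, 30) = 1290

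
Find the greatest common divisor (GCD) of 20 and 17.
1

Using the Euclidean algorithm:
20 = 1 × 17 + 3
17 = 5 × 3 + 2
3 = 1 × 2 + 1
2 = 2 × 1 + 0

GCD(20, 17) = 1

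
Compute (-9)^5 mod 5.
(-9) ≡ 1 (mod 5). 5 = 4 + 1 (binary 101). Repeated squaring mod 5: 1^1 ≡ 1; 1^2 ≡ 1² = 1 ≡ 1; 1^4 ≡ 1² = 1 ≡ 1. Multiply: (-9)^5 ≡ 1^4 × 1^1 ≡ 1 × 1 (mod 5): 1 × 1 = 1 ≡ 1. So (-9)^5 ≡ 1 (mod 5).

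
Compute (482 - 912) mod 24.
2

(482 - 912) = -430
-430 mod 24 = 2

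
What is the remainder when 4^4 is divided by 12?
4 = 4 (binary 100). Repeated squaring mod 12: 4^1 ≡ 4; 4^2 ≡ 4² = 16 ≡ 4; 4^4 ≡ 4² = 16 ≡ 4. So 4^4 ≡ 4 (mod 12).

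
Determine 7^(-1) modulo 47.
7^(-1) ≡ 27 (mod 47). Verification: 7 × 27 = 189 ≡ 1 (mod 47)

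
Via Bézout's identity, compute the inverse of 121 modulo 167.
Extended GCD: 121(-69) + 167(50) = 1. So 121^(-1) ≡ 98 ≡ 98 (mod 167). Verify: 121 × 98 = 11858 ≡ 1 (mod 167)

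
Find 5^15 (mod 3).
Using Fermat: 5^{2} ≡ 1 (mod 3). 15 ≡ 1 (mod 2). So 5^{15} ≡ 5^{1} ≡ 2 (mod 3)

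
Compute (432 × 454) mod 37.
28

(432 × 454) = 196128
196128 mod 37 = 28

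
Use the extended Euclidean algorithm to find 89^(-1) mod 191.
Extended GCD: 89(88) + 191(-41) = 1. So 89^(-1) ≡ 88 ≡ 88 (mod 191). Verify: 89 × 88 = 7832 ≡ 1 (mod 191)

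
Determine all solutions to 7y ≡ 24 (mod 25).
7

Since gcd(7, 25) = 1 divides 24, a solution exists.
Multiply both sides by the inverse of 7 mod 25:
  7^(-1) mod 25 = 18
  x ≡ 18 × 24 ≡ 432 ≡ 7 (mod 25)
Verification: 7 × 7 = 49 = 1 × 25 + 24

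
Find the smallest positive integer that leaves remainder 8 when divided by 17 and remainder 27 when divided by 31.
M = 17 × 31 = 527. M₁ = 31, y₁ ≡ 11 (mod 17). M₂ = 17, y₂ ≡ 11 (mod 31). t = 8×31×11 + 27×17×11 ≡ 399 (mod 527). The smallest positive such number is 399.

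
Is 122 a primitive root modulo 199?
p - 1 = 198 has prime divisors 2, 3, 11. Check 122^(198/q) mod 199 for each: 122^(198/2) = 122^99 ≡ 1, 122^(198/3) = 122^66 ≡ 106, 122^(198/11) = 122^18 ≡ 125 (mod 199). Since 122^99 ≡ 1 (mod 199), the order of 122 divides 99 (in fact the order is 99) ≠ 198, so it is not a primitive root.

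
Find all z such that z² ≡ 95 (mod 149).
The square roots of 95 mod 149 are 63 and 86. Verify: 63² = 3969 ≡ 95 (mod 149)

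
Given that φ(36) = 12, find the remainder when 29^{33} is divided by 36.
By Euler: 29^{12} ≡ 1 (mod 36) since gcd(29, 36) = 1. 33 = 2×12 + 9. So 29^{33} ≡ 29^{9} ≡ 17 (mod 36)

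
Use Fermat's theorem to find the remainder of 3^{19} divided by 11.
4

By Fermat's Little Theorem, a^(p-1) ≡ 1 (mod p) for prime p and gcd(a, p) = 1
Here p = 11, so 3^10 ≡ 1 (mod 11)
We can reduce the exponent: 19 mod 10 = 9
So 3^19 ≡ 3^9 (mod 11)
Computing: 3^9 mod 11 = 4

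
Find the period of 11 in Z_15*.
Powers of 11 mod 15: 11^1≡11, 11^2≡1. Order = 2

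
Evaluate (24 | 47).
(24/47) = 24^{23} mod 47 = 1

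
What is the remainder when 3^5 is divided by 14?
5 = 4 + 1 (binary 101). Repeated squaring mod 14: 3^1 ≡ 3; 3^2 ≡ 3² = 9 ≡ 9; 3^4 ≡ 9² = 81 ≡ 11. Multiply: 3^5 = 3^4 × 3^1 ≡ 11 × 3 (mod 14): 11 × 3 = 33 ≡ 5. So 3^5 ≡ 5 (mod 14).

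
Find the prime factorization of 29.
29

Divide by primes starting from smallest:
29 ÷ 29 = 1

29 = 29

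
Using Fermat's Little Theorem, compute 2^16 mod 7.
By Fermat: 2^{6} ≡ 1 (mod 7). 16 = 2×6 + 4. So 2^{16} ≡ 2^{4} ≡ 2 (mod 7)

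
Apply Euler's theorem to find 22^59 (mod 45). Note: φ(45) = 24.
By Euler: 22^{24} ≡ 1 (mod 45) since gcd(22, 45) = 1. 59 = 2×24 + 11. So 22^{59} ≡ 22^{11} ≡ 43 (mod 45)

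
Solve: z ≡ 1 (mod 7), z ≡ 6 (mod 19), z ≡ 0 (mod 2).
M = 7 × 19 × 2 = 266. M₁ = 38, y₁ ≡ 5 (mod 7). M₂ = 14, y₂ ≡ 15 (mod 19). M₃ = 133, y₃ ≡ 1 (mod 2). z = 1×38×5 + 6×14×15 + 0×133×1 ≡ 120 (mod 266)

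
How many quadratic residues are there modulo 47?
For prime 47, there are (p-1)/2 = (47-1)/2 = 23 quadratic residues (excluding 0).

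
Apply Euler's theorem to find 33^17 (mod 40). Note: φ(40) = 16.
By Euler: 33^{16} ≡ 1 (mod 40) since gcd(33, 40) = 1. 17 = 1×16 + 1. So 33^{17} ≡ 33^{1} ≡ 33 (mod 40)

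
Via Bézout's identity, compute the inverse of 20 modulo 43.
Extended GCD: 20(-15) + 43(7) = 1. So 20^(-1) ≡ 28 ≡ 28 (mod 43). Verify: 20 × 28 = 560 ≡ 1 (mod 43)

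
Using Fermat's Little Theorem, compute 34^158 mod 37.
By Fermat: 34^{36} ≡ 1 (mod 37). 158 = 4×36 + 14. So 34^{158} ≡ 34^{14} ≡ 16 (mod 37)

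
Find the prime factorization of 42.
2 × 3 × 7

Divide by primes starting from smallest:
42 ÷ 2 = 21
21 ÷ 3 = 7
7 ÷ 7 = 1

42 = 2 × 3 × 7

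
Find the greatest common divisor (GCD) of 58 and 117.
1

Using the Euclidean algorithm:
58 = 0 × 117 + 58
117 = 2 × 58 + 1
58 = 58 × 1 + 0

GCD(58, 117) = 1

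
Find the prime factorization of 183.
3 × 61

Divide by primes starting from smallest:
183 ÷ 3 = 61
61 ÷ 61 = 1

183 = 3 × 61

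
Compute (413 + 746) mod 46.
9

(413 + 746) = 1159
1159 mod 46 = 9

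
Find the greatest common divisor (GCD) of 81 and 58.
1

Using the Euclidean algorithm:
81 = 1 × 58 + 23
58 = 2 × 23 + 12
23 = 1 × 12 + 11
12 = 1 × 11 + 1
11 = 11 × 1 + 0

GCD(81, 58) = 1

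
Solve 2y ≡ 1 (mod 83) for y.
42

Using Extended Euclidean Algorithm:
gcd(2, 83) = 1
Bezout coefficients: 2 × -41 + 83 × 1 = 1
So 2 × -41 ≡ 1 (mod 83)
The inverse is -41 mod 83 = 42
Verification: 2 × 42 = 84 = 1 × 83 + 1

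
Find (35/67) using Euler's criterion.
(35/67) = 35^{33} mod 67 = 1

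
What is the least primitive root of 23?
5

A primitive root g modulo p has order p-1 = 22
Prime divisors of 22: [2, 11]
g is a primitive root iff g^(22/q) ≢ 1 (mod 23) for each prime divisor q
Testing small values:
  g = 2: 2^11 ≡ 1, 2^2 ≡ 4 (mod 23) → 2^11 ≡ 1, not primitive root
  g = 3: 3^11 ≡ 1, 3^2 ≡ 9 (mod 23) → 3^11 ≡ 1, not primitive root
  g = 4: 4^11 ≡ 1, 4^2 ≡ 16 (mod 23) → 4^11 ≡ 1, not primitive root
  g = 5: 5^11 ≡ 22, 5^2 ≡ 2 (mod 23) → none is 1, primitive root!
The smallest primitive root is 5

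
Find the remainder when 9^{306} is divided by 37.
By Fermat: 9^{36} ≡ 1 (mod 37). 306 = 8×36 + 18. So 9^{306} ≡ 9^{18} ≡ 1 (mod 37)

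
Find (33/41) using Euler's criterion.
(33/41) = 33^{20} mod 41 = 1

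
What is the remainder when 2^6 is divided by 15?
6 = 4 + 2 (binary 110). Repeated squaring mod 15: 2^1 ≡ 2; 2^2 ≡ 2² = 4 ≡ 4; 2^4 ≡ 4² = 16 ≡ 1. Multiply: 2^6 = 2^4 × 2^2 ≡ 1 × 4 (mod 15): 1 × 4 = 4 ≡ 4. So 2^6 ≡ 4 (mod 15).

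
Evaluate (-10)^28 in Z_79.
Using repeated squaring. (-10) ≡ 69 (mod 79). 28 = 16 + 8 + 4 (binary 11100). Repeated squaring mod 79: 69^1 ≡ 69; 69^2 ≡ 69² = 4761 ≡ 21; 69^4 ≡ 21² = 441 ≡ 46; 69^8 ≡ 46² = 2116 ≡ 62; 69^16 ≡ 62² = 3844 ≡ 52. Multiply: (-10)^28 ≡ 69^16 × 69^8 × 69^4 ≡ 52 × 62 × 46 (mod 79): 52 × 62 = 3224 ≡ 64; 64 × 46 = 2944 ≡ 21. So (-10)^28 ≡ 21 (mod 79).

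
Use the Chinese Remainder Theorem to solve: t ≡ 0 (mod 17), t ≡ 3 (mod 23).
M = 17 × 23 = 391. M₁ = 23, y₁ ≡ 3 (mod 17). M₂ = 17, y₂ ≡ 19 (mod 23). t = 0×23×3 + 3×17×19 ≡ 187 (mod 391)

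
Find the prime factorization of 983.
983

Divide by primes starting from smallest:
983 ÷ 983 = 1

983 = 983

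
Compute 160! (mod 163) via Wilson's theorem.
(162)! = (160)! × (161) × (162) ≡ -1 (mod 163). So (160)! ≡ -1 × [(162)(161)]^(-1) ≡ 81 (mod 163)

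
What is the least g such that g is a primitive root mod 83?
p - 1 = 82 has prime divisors 2, 41. h is a primitive root mod 83 iff h^(82/q) ≢ 1 (mod 83) for each such q.
h = 2: 2^41 ≡ 82, 2^2 ≡ 4 (mod 83); none is 1, so 2 has order 82 and is a primitive root.
The smallest primitive root mod 83 is g = 2.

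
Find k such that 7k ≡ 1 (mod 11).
7^(-1) ≡ 8 (mod 11). Verification: 7 × 8 = 56 ≡ 1 (mod 11)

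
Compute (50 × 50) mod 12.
4

(50 × 50) = 2500
2500 mod 12 = 4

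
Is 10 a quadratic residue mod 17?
By Euler's criterion: 10^{8} ≡ 16 (mod 17). Since this equals -1 (≡ 16), 10 is not a QR.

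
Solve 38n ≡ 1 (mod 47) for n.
26

Using Extended Euclidean Algorithm:
gcd(38, 47) = 1
Bezout coefficients: 38 × -21 + 47 × 17 = 1
So 38 × -21 ≡ 1 (mod 47)
The inverse is -21 mod 47 = 26
Verification: 38 × 26 = 988 = 21 × 47 + 1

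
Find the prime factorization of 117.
3^2 × 13

Divide by primes starting from smallest:
117 ÷ 3 = 39
39 ÷ 3 = 13
13 ÷ 13 = 1

117 = 3^2 × 13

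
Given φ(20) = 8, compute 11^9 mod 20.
By Euler: 11^{8} ≡ 1 (mod 20) since gcd(11, 20) = 1. 9 = 1×8 + 1. So 11^{9} ≡ 11^{1} ≡ 11 (mod 20)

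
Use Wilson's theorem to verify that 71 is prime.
(70)! mod 71 = 70. Since this equals -1 (mod 71), Wilson confirms 71 is prime.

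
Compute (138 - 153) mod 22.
7

(138 - 153) = -15
-15 mod 22 = 7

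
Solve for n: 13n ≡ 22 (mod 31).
16

Since gcd(13, 31) = 1 divides 22, a solution exists.
Multiply both sides by the inverse of 13 mod 31:
  13^(-1) mod 31 = 12
  x ≡ 12 × 22 ≡ 264 ≡ 16 (mod 31)
Verification: 13 × 16 = 208 = 6 × 31 + 22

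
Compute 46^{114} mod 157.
39

Using successive squaring:
Binary expansion of 114: 1110010
Powers of 46 mod 157 (each is the square of the previous):
  46^1 ≡ 46 (mod 157)
  46^2 ≡ 46² = 2116 ≡ 75 (mod 157)
  46^4 ≡ 75² = 5625 ≡ 130 (mod 157)
  46^8 ≡ 130² = 16900 ≡ 101 (mod 157)
  46^16 ≡ 101² = 10201 ≡ 153 (mod 157)
  46^32 ≡ 153² = 23409 ≡ 16 (mod 157)
  46^64 ≡ 16² = 256 ≡ 99 (mod 157)
114 = 64 + 32 + 16 + 2, so 46^114 = 46^64 × 46^32 × 46^16 × 46^2 ≡ 99 × 16 × 153 × 75 (mod 157)
Multiplying step by step:
  99 × 16 = 1584 ≡ 14 (mod 157)
  14 × 153 = 2142 ≡ 101 (mod 157)
  101 × 75 = 7575 ≡ 39 (mod 157)
Result: 46^114 ≡ 39 (mod 157)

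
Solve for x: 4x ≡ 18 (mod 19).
14

Since gcd(4, 19) = 1 divides 18, a solution exists.
Multiply both sides by the inverse of 4 mod 19:
  4^(-1) mod 19 = 5
  x ≡ 5 × 18 ≡ 90 ≡ 14 (mod 19)
Verification: 4 × 14 = 56 = 2 × 19 + 18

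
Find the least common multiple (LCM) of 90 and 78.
1170

First find GCD(90, 78) using the Euclidean algorithm:
90 = 1 × 78 + 12
78 = 6 × 12 + 6
12 = 2 × 6 + 0
GCD(90, 78) = 6

LCM formula: LCM(a, b) = (a × b) / GCD(a, b)
LCM(90, 78) = (90 × 78) / 6
LCM(90, 78) = 7020 / 6
LCM(90, 78) = 1170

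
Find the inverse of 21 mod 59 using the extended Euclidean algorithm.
Extended GCD: 21(-14) + 59(5) = 1. So 21^(-1) ≡ 45 ≡ 45 (mod 59). Verify: 21 × 45 = 945 ≡ 1 (mod 59)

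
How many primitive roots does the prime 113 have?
Number of primitive roots mod 113 = φ(112) = 48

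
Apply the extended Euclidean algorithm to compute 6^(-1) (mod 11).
Extended GCD: 6(2) + 11(-1) = 1. So 6^(-1) ≡ 2 ≡ 2 (mod 11). Verify: 6 × 2 = 12 ≡ 1 (mod 11)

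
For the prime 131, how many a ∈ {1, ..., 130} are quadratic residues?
For prime 131, there are (p-1)/2 = (131-1)/2 = 65 quadratic residues (excluding 0).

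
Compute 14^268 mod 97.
Using Fermat: 14^{96} ≡ 1 (mod 97). 268 ≡ 76 (mod 96). So 14^{268} ≡ 14^{76} ≡ 9 (mod 97)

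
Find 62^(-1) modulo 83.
79

Using Extended Euclidean Algorithm:
gcd(62, 83) = 1
Bezout coefficients: 62 × -4 + 83 × 3 = 1
So 62 × -4 ≡ 1 (mod 83)
The inverse is -4 mod 83 = 79
Verification: 62 × 79 = 4898 = 59 × 83 + 1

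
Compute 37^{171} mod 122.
85

Using successive squaring:
Binary expansion of 171: 10101011
Powers of 37 mod 122 (each is the square of the previous):
  37^1 ≡ 37 (mod 122)
  37^2 ≡ 37² = 1369 ≡ 27 (mod 122)
  37^4 ≡ 27² = 729 ≡ 119 (mod 122)
  37^8 ≡ 119² = 14161 ≡ 9 (mod 122)
  37^16 ≡ 9² = 81 ≡ 81 (mod 122)
  37^32 ≡ 81² = 6561 ≡ 95 (mod 122)
  37^64 ≡ 95² = 9025 ≡ 119 (mod 122)
  37^128 ≡ 119² = 14161 ≡ 9 (mod 122)
171 = 128 + 32 + 8 + 2 + 1, so 37^171 = 37^128 × 37^32 × 37^8 × 37^2 × 37^1 ≡ 9 × 95 × 9 × 27 × 37 (mod 122)
Multiplying step by step:
  9 × 95 = 855 ≡ 1 (mod 122)
  1 × 9 = 9 ≡ 9 (mod 122)
  9 × 27 = 243 ≡ 121 (mod 122)
  121 × 37 = 4477 ≡ 85 (mod 122)
Result: 37^171 ≡ 85 (mod 122)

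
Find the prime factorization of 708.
2^2 × 3 × 59

Divide by primes starting from smallest:
708 ÷ 2 = 354
354 ÷ 2 = 177
177 ÷ 3 = 59
59 ÷ 59 = 1

708 = 2^2 × 3 × 59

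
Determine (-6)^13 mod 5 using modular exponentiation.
Using Fermat: (-6)^{4} ≡ 1 (mod 5). 13 ≡ 1 (mod 4). So (-6)^{13} ≡ (-6)^{1} ≡ 4 (mod 5)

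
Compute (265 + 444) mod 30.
19

(265 + 444) = 709
709 mod 30 = 19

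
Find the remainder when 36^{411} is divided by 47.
By Fermat: 36^{46} ≡ 1 (mod 47). 411 = 8×46 + 43. So 36^{411} ≡ 36^{43} ≡ 25 (mod 47)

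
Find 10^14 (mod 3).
Using Fermat: 10^{2} ≡ 1 (mod 3). 14 ≡ 0 (mod 2). So 10^{14} ≡ 10^{0} ≡ 1 (mod 3)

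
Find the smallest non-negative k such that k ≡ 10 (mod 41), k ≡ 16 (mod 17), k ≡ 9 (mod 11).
3331

Using the Chinese Remainder Theorem:
M = product of moduli = 7667
For equation 1: M_1 = 187, 187 ≡ 23 (mod 41), inverse of 187 mod 41 is 25 (check: 23 × 25 = 575 ≡ 1 (mod 41))
For equation 2: M_2 = 451, 451 ≡ 9 (mod 17), inverse of 451 mod 17 is 2 (check: 9 × 2 = 18 ≡ 1 (mod 17))
For equation 3: M_3 = 697, 697 ≡ 4 (mod 11), inverse of 697 mod 11 is 3 (check: 4 × 3 = 12 ≡ 1 (mod 11))
Combine: k ≡ Σ r_i×M_i×(M_i⁻¹ mod m_i) = 10×187×25 + 16×451×2 + 9×697×3 = 46750 + 14432 + 18819 = 80001
80001 mod 7667 = 3331
k ≡ 3331 (mod 7667)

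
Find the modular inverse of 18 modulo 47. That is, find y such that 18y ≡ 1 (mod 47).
34

Using Extended Euclidean Algorithm:
gcd(18, 47) = 1
Bezout coefficients: 18 × -13 + 47 × 5 = 1
So 18 × -13 ≡ 1 (mod 47)
The inverse is -13 mod 47 = 34
Verification: 18 × 34 = 612 = 13 × 47 + 1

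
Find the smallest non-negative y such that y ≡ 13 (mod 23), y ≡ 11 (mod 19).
220

Using the Chinese Remainder Theorem:
M = product of moduli = 437
For equation 1: M_1 = 19, 19 ≡ 19 (mod 23), inverse of 19 mod 23 is 17 (check: 19 × 17 = 323 ≡ 1 (mod 23))
For equation 2: M_2 = 23, 23 ≡ 4 (mod 19), inverse of 23 mod 19 is 5 (check: 4 × 5 = 20 ≡ 1 (mod 19))
Combine: y ≡ Σ r_i×M_i×(M_i⁻¹ mod m_i) = 13×19×17 + 11×23×5 = 4199 + 1265 = 5464
5464 mod 437 = 220
y ≡ 220 (mod 437)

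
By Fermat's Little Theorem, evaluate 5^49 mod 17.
By Fermat: 5^{16} ≡ 1 (mod 17). 49 = 3×16 + 1. So 5^{49} ≡ 5^{1} ≡ 5 (mod 17)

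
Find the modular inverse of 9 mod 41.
9^(-1) ≡ 32 (mod 41). Verification: 9 × 32 = 288 ≡ 1 (mod 41)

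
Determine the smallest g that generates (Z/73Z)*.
5

A primitive root g modulo p has order p-1 = 72
Prime divisors of 72: [2, 3]
g is a primitive root iff g^(72/q) ≢ 1 (mod 73) for each prime divisor q
Testing small values:
  g = 2: 2^36 ≡ 1, 2^24 ≡ 64 (mod 73) → 2^36 ≡ 1, not primitive root
  g = 3: 3^36 ≡ 1, 3^24 ≡ 1 (mod 73) → 3^36 ≡ 1, not primitive root
  g = 4: 4^36 ≡ 1, 4^24 ≡ 8 (mod 73) → 4^36 ≡ 1, not primitive root
  g = 5: 5^36 ≡ 72, 5^24 ≡ 8 (mod 73) → none is 1, primitive root!
The smallest primitive root is 5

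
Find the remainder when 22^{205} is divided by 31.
By Fermat: 22^{30} ≡ 1 (mod 31). 205 = 6×30 + 25. So 22^{205} ≡ 22^{25} ≡ 26 (mod 31)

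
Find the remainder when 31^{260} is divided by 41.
By Fermat: 31^{40} ≡ 1 (mod 41). 260 = 6×40 + 20. So 31^{260} ≡ 31^{20} ≡ 1 (mod 41)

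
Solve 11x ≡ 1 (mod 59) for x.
43

Using Extended Euclidean Algorithm:
gcd(11, 59) = 1
Bezout coefficients: 11 × -16 + 59 × 3 = 1
So 11 × -16 ≡ 1 (mod 59)
The inverse is -16 mod 59 = 43
Verification: 11 × 43 = 473 = 8 × 59 + 1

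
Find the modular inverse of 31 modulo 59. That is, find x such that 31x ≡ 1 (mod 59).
40

Using Extended Euclidean Algorithm:
gcd(31, 59) = 1
Bezout coefficients: 31 × -19 + 59 × 10 = 1
So 31 × -19 ≡ 1 (mod 59)
The inverse is -19 mod 59 = 40
Verification: 31 × 40 = 1240 = 21 × 59 + 1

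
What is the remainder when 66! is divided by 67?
By Wilson's theorem, (66)! ≡ -1 ≡ 66 (mod 67)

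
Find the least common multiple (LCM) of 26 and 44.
572

First find GCD(26, 44) using the Euclidean algorithm:
26 = 0 × 44 + 26
44 = 1 × 26 + 18
26 = 1 × 18 + 8
18 = 2 × 8 + 2
8 = 4 × 2 + 0
GCD(26, 44) = 2

LCM formula: LCM(a, b) = (a × b) / GCD(a, b)
LCM(26, 44) = (26 × 44) / 2
LCM(26, 44) = 1144 / 2
LCM(26, 44) = 572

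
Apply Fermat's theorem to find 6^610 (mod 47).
By Fermat: 6^{46} ≡ 1 (mod 47). 610 ≡ 12 (mod 46). So 6^{610} ≡ 6^{12} ≡ 37 (mod 47)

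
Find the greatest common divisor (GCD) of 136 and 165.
1

Using the Euclidean algorithm:
136 = 0 × 165 + 136
165 = 1 × 136 + 29
136 = 4 × 29 + 20
29 = 1 × 20 + 9
20 = 2 × 9 + 2
9 = 4 × 2 + 1
2 = 2 × 1 + 0

GCD(136, 165) = 1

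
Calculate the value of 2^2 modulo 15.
2 = 2 (binary 10). Repeated squaring mod 15: 2^1 ≡ 2; 2^2 ≡ 2² = 4 ≡ 4. So 2^2 ≡ 4 (mod 15).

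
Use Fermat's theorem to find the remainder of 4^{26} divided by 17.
16

By Fermat's Little Theorem, a^(p-1) ≡ 1 (mod p) for prime p and gcd(a, p) = 1
Here p = 17, so 4^16 ≡ 1 (mod 17)
We can reduce the exponent: 26 mod 16 = 10
So 4^26 ≡ 4^10 (mod 17)
Computing: 4^10 mod 17 = 16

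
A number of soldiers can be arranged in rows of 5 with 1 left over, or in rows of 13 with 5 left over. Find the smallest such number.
M = 5 × 13 = 65. M₁ = 13, y₁ ≡ 2 (mod 5). M₂ = 5, y₂ ≡ 8 (mod 13). r = 1×13×2 + 5×5×8 ≡ 31 (mod 65). The smallest positive such number is 31.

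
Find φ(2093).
1584

Prime factorization: 2093 = 7 × 13 × 23
Using the formula φ(n) = n × Π(1 - 1/p) for each prime factor p:
φ(2093) = 2093 × (1 - 1/7) × (1 - 1/13) × (1 - 1/23)
φ(2093) = 1584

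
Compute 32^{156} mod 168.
64

Using successive squaring:
Binary expansion of 156: 10011100
Powers of 32 mod 168 (each is the square of the previous):
  32^1 ≡ 32 (mod 168)
  32^2 ≡ 32² = 1024 ≡ 16 (mod 168)
  32^4 ≡ 16² = 256 ≡ 88 (mod 168)
  32^8 ≡ 88² = 7744 ≡ 16 (mod 168)
  32^16 ≡ 16² = 256 ≡ 88 (mod 168)
  32^32 ≡ 88² = 7744 ≡ 16 (mod 168)
  32^64 ≡ 16² = 256 ≡ 88 (mod 168)
  32^128 ≡ 88² = 7744 ≡ 16 (mod 168)
156 = 128 + 16 + 8 + 4, so 32^156 = 32^128 × 32^16 × 32^8 × 32^4 ≡ 16 × 88 × 16 × 88 (mod 168)
Multiplying step by step:
  16 × 88 = 1408 ≡ 64 (mod 168)
  64 × 16 = 1024 ≡ 16 (mod 168)
  16 × 88 = 1408 ≡ 64 (mod 168)
Result: 32^156 ≡ 64 (mod 168)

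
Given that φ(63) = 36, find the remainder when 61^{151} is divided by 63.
By Euler: 61^{36} ≡ 1 (mod 63) since gcd(61, 63) = 1. 151 = 4×36 + 7. So 61^{151} ≡ 61^{7} ≡ 61 (mod 63)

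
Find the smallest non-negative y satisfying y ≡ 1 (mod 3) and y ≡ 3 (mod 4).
M = 3 × 4 = 12. M₁ = 4, y₁ ≡ 1 (mod 3). M₂ = 3, y₂ ≡ 3 (mod 4). y = 1×4×1 + 3×3×3 ≡ 7 (mod 12)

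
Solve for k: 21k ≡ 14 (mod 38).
26

Since gcd(21, 38) = 1 divides 14, a solution exists.
Multiply both sides by the inverse of 21 mod 38:
  21^(-1) mod 38 = 29
  x ≡ 29 × 14 ≡ 406 ≡ 26 (mod 38)
Verification: 21 × 26 = 546 = 14 × 38 + 14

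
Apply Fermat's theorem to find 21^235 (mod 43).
By Fermat: 21^{42} ≡ 1 (mod 43). 235 = 5×42 + 25. So 21^{235} ≡ 21^{25} ≡ 35 (mod 43)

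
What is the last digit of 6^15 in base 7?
Using Fermat: 6^{6} ≡ 1 (mod 7). 15 ≡ 3 (mod 6). So 6^{15} ≡ 6^{3} ≡ 6 (mod 7)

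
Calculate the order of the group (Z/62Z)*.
30

Prime factorization: 62 = 2 × 31
Using the formula φ(n) = n × Π(1 - 1/p) for each prime factor p:
φ(62) = 62 × (1 - 1/2) × (1 - 1/31)
φ(62) = 30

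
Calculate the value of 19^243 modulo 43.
Using Fermat: 19^{42} ≡ 1 (mod 43). 243 ≡ 33 (mod 42). So 19^{243} ≡ 19^{33} ≡ 8 (mod 43)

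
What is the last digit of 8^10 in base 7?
8 ≡ 1 (mod 7). 10 = 8 + 2 (binary 1010). Repeated squaring mod 7: 1^1 ≡ 1; 1^2 ≡ 1² = 1 ≡ 1; 1^4 ≡ 1² = 1 ≡ 1; 1^8 ≡ 1² = 1 ≡ 1. Multiply: 8^10 ≡ 1^8 × 1^2 ≡ 1 × 1 (mod 7): 1 × 1 = 1 ≡ 1. So 8^10 ≡ 1 (mod 7).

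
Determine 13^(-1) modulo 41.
13^(-1) ≡ 19 (mod 41). Verification: 13 × 19 = 247 ≡ 1 (mod 41)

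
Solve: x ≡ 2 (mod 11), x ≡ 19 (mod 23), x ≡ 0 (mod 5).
M = 11 × 23 × 5 = 1265. M₁ = 115, y₁ ≡ 9 (mod 11). M₂ = 55, y₂ ≡ 18 (mod 23). M₃ = 253, y₃ ≡ 2 (mod 5). x = 2×115×9 + 19×55×18 + 0×253×2 ≡ 640 (mod 1265)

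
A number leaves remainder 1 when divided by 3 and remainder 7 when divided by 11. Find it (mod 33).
M = 3 × 11 = 33. M₁ = 11, y₁ ≡ 2 (mod 3). M₂ = 3, y₂ ≡ 4 (mod 11). m = 1×11×2 + 7×3×4 ≡ 7 (mod 33)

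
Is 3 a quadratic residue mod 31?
By Euler's criterion: 3^{15} ≡ 30 (mod 31). Since this equals -1 (≡ 30), 3 is not a QR.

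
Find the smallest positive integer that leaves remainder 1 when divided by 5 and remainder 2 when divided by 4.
M = 5 × 4 = 20. M₁ = 4, y₁ ≡ 4 (mod 5). M₂ = 5, y₂ ≡ 1 (mod 4). t = 1×4×4 + 2×5×1 ≡ 6 (mod 20). The smallest positive such number is 6.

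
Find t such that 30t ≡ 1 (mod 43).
30^(-1) ≡ 33 (mod 43). Verification: 30 × 33 = 990 ≡ 1 (mod 43)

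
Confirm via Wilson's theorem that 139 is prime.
(138)! mod 139 = 138. Since this equals -1 (mod 139), Wilson confirms 139 is prime.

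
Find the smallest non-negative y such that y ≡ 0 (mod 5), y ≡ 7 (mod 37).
155

Using the Chinese Remainder Theorem:
M = product of moduli = 185
For equation 1: M_1 = 37, 37 ≡ 2 (mod 5), inverse of 37 mod 5 is 3 (check: 2 × 3 = 6 ≡ 1 (mod 5))
For equation 2: M_2 = 5, 5 ≡ 5 (mod 37), inverse of 5 mod 37 is 15 (check: 5 × 15 = 75 ≡ 1 (mod 37))
Combine: y ≡ Σ r_i×M_i×(M_i⁻¹ mod m_i) = 0×37×3 + 7×5×15 = 0 + 525 = 525
525 mod 185 = 155
y ≡ 155 (mod 185)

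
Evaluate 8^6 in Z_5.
8 ≡ 3 (mod 5). 6 = 4 + 2 (binary 110). Repeated squaring mod 5: 3^1 ≡ 3; 3^2 ≡ 3² = 9 ≡ 4; 3^4 ≡ 4² = 16 ≡ 1. Multiply: 8^6 ≡ 3^4 × 3^2 ≡ 1 × 4 (mod 5): 1 × 4 = 4 ≡ 4. So 8^6 ≡ 4 (mod 5).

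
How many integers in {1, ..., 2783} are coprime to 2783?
2420

Prime factorization: 2783 = 11^2 × 23
Using the formula φ(n) = n × Π(1 - 1/p) for each prime factor p:
φ(2783) = 2783 × (1 - 1/11) × (1 - 1/23)
φ(2783) = 2420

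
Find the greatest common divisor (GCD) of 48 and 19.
1

Using the Euclidean algorithm:
48 = 2 × 19 + 10
19 = 1 × 10 + 9
10 = 1 × 9 + 1
9 = 9 × 1 + 0

GCD(48, 19) = 1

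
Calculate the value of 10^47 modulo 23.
Using Fermat: 10^{22} ≡ 1 (mod 23). 47 ≡ 3 (mod 22). So 10^{47} ≡ 10^{3} ≡ 11 (mod 23)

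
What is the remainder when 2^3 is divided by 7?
3 = 2 + 1 (binary 11). Repeated squaring mod 7: 2^1 ≡ 2; 2^2 ≡ 2² = 4 ≡ 4. Multiply: 2^3 = 2^2 × 2^1 ≡ 4 × 2 (mod 7): 4 × 2 = 8 ≡ 1. So 2^3 ≡ 1 (mod 7).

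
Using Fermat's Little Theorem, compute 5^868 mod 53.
By Fermat: 5^{52} ≡ 1 (mod 53). 868 ≡ 36 (mod 52). So 5^{868} ≡ 5^{36} ≡ 49 (mod 53)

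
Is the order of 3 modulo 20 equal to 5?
No, the actual order is 4, not 5.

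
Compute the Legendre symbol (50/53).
(50/53) = 50^{26} mod 53 = -1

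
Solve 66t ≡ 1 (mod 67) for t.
66^(-1) ≡ 66 (mod 67). Verification: 66 × 66 = 4356 ≡ 1 (mod 67)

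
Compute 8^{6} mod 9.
1

Using successive squaring:
Binary expansion of 6: 110
Powers of 8 mod 9 (each is the square of the previous):
  8^1 ≡ 8 (mod 9)
  8^2 ≡ 8² = 64 ≡ 1 (mod 9)
  8^4 ≡ 1² = 1 ≡ 1 (mod 9)
6 = 4 + 2, so 8^6 = 8^4 × 8^2 ≡ 1 × 1 (mod 9)
Multiplying step by step:
  1 × 1 = 1 ≡ 1 (mod 9)
Result: 8^6 ≡ 1 (mod 9)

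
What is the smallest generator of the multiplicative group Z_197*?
p - 1 = 196 has prime divisors 2, 7. h is a primitive root mod 197 iff h^(196/q) ≢ 1 (mod 197) for each such q.
h = 2: 2^98 ≡ 196, 2^28 ≡ 104 (mod 197); none is 1, so 2 has order 196 and is a primitive root.
The smallest primitive root mod 197 is g = 2.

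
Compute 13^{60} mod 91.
78

Using successive squaring:
Binary expansion of 60: 111100
Powers of 13 mod 91 (each is the square of the previous):
  13^1 ≡ 13 (mod 91)
  13^2 ≡ 13² = 169 ≡ 78 (mod 91)
  13^4 ≡ 78² = 6084 ≡ 78 (mod 91)
  13^8 ≡ 78² = 6084 ≡ 78 (mod 91)
  13^16 ≡ 78² = 6084 ≡ 78 (mod 91)
  13^32 ≡ 78² = 6084 ≡ 78 (mod 91)
60 = 32 + 16 + 8 + 4, so 13^60 = 13^32 × 13^16 × 13^8 × 13^4 ≡ 78 × 78 × 78 × 78 (mod 91)
Multiplying step by step:
  78 × 78 = 6084 ≡ 78 (mod 91)
  78 × 78 = 6084 ≡ 78 (mod 91)
  78 × 78 = 6084 ≡ 78 (mod 91)
Result: 13^60 ≡ 78 (mod 91)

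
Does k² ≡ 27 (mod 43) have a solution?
By Euler's criterion: 27^{21} ≡ 42 (mod 43). Since this equals -1 (≡ 42), 27 is not a QR.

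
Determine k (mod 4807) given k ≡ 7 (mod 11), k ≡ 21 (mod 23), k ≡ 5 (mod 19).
2988

Using the Chinese Remainder Theorem:
M = product of moduli = 4807
For equation 1: M_1 = 437, 437 ≡ 8 (mod 11), inverse of 437 mod 11 is 7 (check: 8 × 7 = 56 ≡ 1 (mod 11))
For equation 2: M_2 = 209, 209 ≡ 2 (mod 23), inverse of 209 mod 23 is 12 (check: 2 × 12 = 24 ≡ 1 (mod 23))
For equation 3: M_3 = 253, 253 ≡ 6 (mod 19), inverse of 253 mod 19 is 16 (check: 6 × 16 = 96 ≡ 1 (mod 19))
Combine: k ≡ Σ r_i×M_i×(M_i⁻¹ mod m_i) = 7×437×7 + 21×209×12 + 5×253×16 = 21413 + 52668 + 20240 = 94321
94321 mod 4807 = 2988
k ≡ 2988 (mod 4807)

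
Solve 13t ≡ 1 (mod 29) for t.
9

Using Extended Euclidean Algorithm:
gcd(13, 29) = 1
Bezout coefficients: 13 × 9 + 29 × -4 = 1
So 13 × 9 ≡ 1 (mod 29)
The inverse is 9 mod 29 = 9
Verification: 13 × 9 = 117 = 4 × 29 + 1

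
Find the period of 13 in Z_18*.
Powers of 13 mod 18: 13^1≡13, 13^2≡7, 13^3≡1. Order = 3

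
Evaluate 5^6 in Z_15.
6 = 4 + 2 (binary 110). Repeated squaring mod 15: 5^1 ≡ 5; 5^2 ≡ 5² = 25 ≡ 10; 5^4 ≡ 10² = 100 ≡ 10. Multiply: 5^6 = 5^4 × 5^2 ≡ 10 × 10 (mod 15): 10 × 10 = 100 ≡ 10. So 5^6 ≡ 10 (mod 15).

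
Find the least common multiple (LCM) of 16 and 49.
784

First find GCD(16, 49) using the Euclidean algorithm:
16 = 0 × 49 + 16
49 = 3 × 16 + 1
16 = 16 × 1 + 0
GCD(16, 49) = 1

LCM formula: LCM(a, b) = (a × b) / GCD(a, b)
LCM(16, 49) = (16 × 49) / 1
LCM(16, 49) = 784 / 1
LCM(16, 49) = 784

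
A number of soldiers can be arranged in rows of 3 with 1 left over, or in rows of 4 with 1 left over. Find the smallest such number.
M = 3 × 4 = 12. M₁ = 4, y₁ ≡ 1 (mod 3). M₂ = 3, y₂ ≡ 3 (mod 4). m = 1×4×1 + 1×3×3 ≡ 1 (mod 12). The smallest positive such number is 1.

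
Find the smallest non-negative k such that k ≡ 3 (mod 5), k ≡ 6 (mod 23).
98

Using the Chinese Remainder Theorem:
M = product of moduli = 115
For equation 1: M_1 = 23, 23 ≡ 3 (mod 5), inverse of 23 mod 5 is 2 (check: 3 × 2 = 6 ≡ 1 (mod 5))
For equation 2: M_2 = 5, 5 ≡ 5 (mod 23), inverse of 5 mod 23 is 14 (check: 5 × 14 = 70 ≡ 1 (mod 23))
Combine: k ≡ Σ r_i×M_i×(M_i⁻¹ mod m_i) = 3×23×2 + 6×5×14 = 138 + 420 = 558
558 mod 115 = 98
k ≡ 98 (mod 115)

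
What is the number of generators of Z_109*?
Number of primitive roots mod 109 = φ(108) = 36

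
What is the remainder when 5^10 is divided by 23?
10 = 8 + 2 (binary 1010). Repeated squaring mod 23: 5^1 ≡ 5; 5^2 ≡ 5² = 25 ≡ 2; 5^4 ≡ 2² = 4 ≡ 4; 5^8 ≡ 4² = 16 ≡ 16. Multiply: 5^10 = 5^8 × 5^2 ≡ 16 × 2 (mod 23): 16 × 2 = 32 ≡ 9. So 5^10 ≡ 9 (mod 23).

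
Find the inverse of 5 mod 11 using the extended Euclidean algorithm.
Extended GCD: 5(-2) + 11(1) = 1. So 5^(-1) ≡ 9 ≡ 9 (mod 11). Verify: 5 × 9 = 45 ≡ 1 (mod 11)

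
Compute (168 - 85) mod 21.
20

(168 - 85) = 83
83 mod 21 = 20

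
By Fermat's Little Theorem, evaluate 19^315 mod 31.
By Fermat: 19^{30} ≡ 1 (mod 31). 315 ≡ 15 (mod 30). So 19^{315} ≡ 19^{15} ≡ 1 (mod 31)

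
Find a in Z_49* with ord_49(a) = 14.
6 has order 14 mod 49 since 6^{14} ≡ 1 (mod 49) and no smaller power works.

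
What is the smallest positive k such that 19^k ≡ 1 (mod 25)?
Powers of 19 mod 25: 19^1≡19, 19^2≡11, 19^3≡9, 19^4≡21, 19^5≡24, 19^6≡6, 19^7≡14, 19^8≡16, 19^9≡4, 19^10≡1. Order = 10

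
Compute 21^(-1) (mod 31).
3

Using Extended Euclidean Algorithm:
gcd(21, 31) = 1
Bezout coefficients: 21 × 3 + 31 × -2 = 1
So 21 × 3 ≡ 1 (mod 31)
The inverse is 3 mod 31 = 3
Verification: 21 × 3 = 63 = 2 × 31 + 1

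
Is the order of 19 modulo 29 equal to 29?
No, the actual order is 28, not 29.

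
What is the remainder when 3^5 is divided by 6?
5 = 4 + 1 (binary 101). Repeated squaring mod 6: 3^1 ≡ 3; 3^2 ≡ 3² = 9 ≡ 3; 3^4 ≡ 3² = 9 ≡ 3. Multiply: 3^5 = 3^4 × 3^1 ≡ 3 × 3 (mod 6): 3 × 3 = 9 ≡ 3. So 3^5 ≡ 3 (mod 6).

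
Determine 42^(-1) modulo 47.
42^(-1) ≡ 28 (mod 47). Verification: 42 × 28 = 1176 ≡ 1 (mod 47)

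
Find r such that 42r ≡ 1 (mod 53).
42^(-1) ≡ 24 (mod 53). Verification: 42 × 24 = 1008 ≡ 1 (mod 53)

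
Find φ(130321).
123462

Prime factorization: 130321 = 19^4
Using the formula φ(n) = n × Π(1 - 1/p) for each prime factor p:
φ(130321) = 130321 × (1 - 1/19)
φ(130321) = 123462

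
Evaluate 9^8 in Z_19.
8 = 8 (binary 1000). Repeated squaring mod 19: 9^1 ≡ 9; 9^2 ≡ 9² = 81 ≡ 5; 9^4 ≡ 5² = 25 ≡ 6; 9^8 ≡ 6² = 36 ≡ 17. So 9^8 ≡ 17 (mod 19).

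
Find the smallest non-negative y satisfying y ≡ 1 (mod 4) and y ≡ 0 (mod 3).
M = 4 × 3 = 12. M₁ = 3, y₁ ≡ 3 (mod 4). M₂ = 4, y₂ ≡ 1 (mod 3). y = 1×3×3 + 0×4×1 ≡ 9 (mod 12)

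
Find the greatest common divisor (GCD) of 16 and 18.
2

Using the Euclidean algorithm:
16 = 0 × 18 + 16
18 = 1 × 16 + 2
16 = 8 × 2 + 0

GCD(16, 18) = 2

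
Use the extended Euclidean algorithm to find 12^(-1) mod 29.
Extended GCD: 12(-12) + 29(5) = 1. So 12^(-1) ≡ 17 ≡ 17 (mod 29). Verify: 12 × 17 = 204 ≡ 1 (mod 29)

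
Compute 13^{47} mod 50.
17

Using successive squaring:
Binary expansion of 47: 101111
Powers of 13 mod 50 (each is the square of the previous):
  13^1 ≡ 13 (mod 50)
  13^2 ≡ 13² = 169 ≡ 19 (mod 50)
  13^4 ≡ 19² = 361 ≡ 11 (mod 50)
  13^8 ≡ 11² = 121 ≡ 21 (mod 50)
  13^16 ≡ 21² = 441 ≡ 41 (mod 50)
  13^32 ≡ 41² = 1681 ≡ 31 (mod 50)
47 = 32 + 8 + 4 + 2 + 1, so 13^47 = 13^32 × 13^8 × 13^4 × 13^2 × 13^1 ≡ 31 × 21 × 11 × 19 × 13 (mod 50)
Multiplying step by step:
  31 × 21 = 651 ≡ 1 (mod 50)
  1 × 11 = 11 ≡ 11 (mod 50)
  11 × 19 = 209 ≡ 9 (mod 50)
  9 × 13 = 117 ≡ 17 (mod 50)
Result: 13^47 ≡ 17 (mod 50)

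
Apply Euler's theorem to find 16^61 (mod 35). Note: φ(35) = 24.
By Euler: 16^{24} ≡ 1 (mod 35) since gcd(16, 35) = 1. 61 = 2×24 + 13. So 16^{61} ≡ 16^{13} ≡ 16 (mod 35)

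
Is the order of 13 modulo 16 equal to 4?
Yes, ord_16(13) = 4.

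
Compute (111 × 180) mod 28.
16

(111 × 180) = 19980
19980 mod 28 = 16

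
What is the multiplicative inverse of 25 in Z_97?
66

Using Extended Euclidean Algorithm:
gcd(25, 97) = 1
Bezout coefficients: 25 × -31 + 97 × 8 = 1
So 25 × -31 ≡ 1 (mod 97)
The inverse is -31 mod 97 = 66
Verification: 25 × 66 = 1650 = 17 × 97 + 1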